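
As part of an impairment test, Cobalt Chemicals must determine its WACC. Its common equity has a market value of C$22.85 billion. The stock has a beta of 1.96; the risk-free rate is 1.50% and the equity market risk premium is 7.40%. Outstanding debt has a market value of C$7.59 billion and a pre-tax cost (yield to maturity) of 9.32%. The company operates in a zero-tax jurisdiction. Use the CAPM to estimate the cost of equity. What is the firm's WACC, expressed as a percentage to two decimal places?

Cost of equity via CAPM: Re = 1.5% + 1.96 × 7.4% = 16.0040%.
Total capital V = 22.85 + 7.59 = 30.44.
Equity: weight = 22.85/30.44 = 0.7507; cost = 16.004%.
Debt: weight = 7.59/30.44 = 0.2493; after-tax cost = 9.32% × (1 − 0%) = 9.3200%.
WACC = 0.7507 × 16.0040% + 0.2493 × 9.3200% = 14.3374%.

14.34%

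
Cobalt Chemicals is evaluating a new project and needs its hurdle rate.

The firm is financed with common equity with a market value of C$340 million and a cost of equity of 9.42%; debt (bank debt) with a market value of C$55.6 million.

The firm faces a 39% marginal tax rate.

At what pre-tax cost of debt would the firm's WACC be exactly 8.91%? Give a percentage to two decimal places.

Total capital V = 340 + 55.6 = 395.6.
Equity weight = 340/395.6 = 0.8595.
Bank debt weight = 55.6/395.6 = 0.1405.
Equity contribution = 0.8595 × 9.42% = 8.0961%.
Remaining for debt = 8.91% − 8.0961% = 0.8139%.
Rd × (1 − 39%) × 0.1405 = 0.8139%  ⇒  Rd = 9.4939%.

9.49%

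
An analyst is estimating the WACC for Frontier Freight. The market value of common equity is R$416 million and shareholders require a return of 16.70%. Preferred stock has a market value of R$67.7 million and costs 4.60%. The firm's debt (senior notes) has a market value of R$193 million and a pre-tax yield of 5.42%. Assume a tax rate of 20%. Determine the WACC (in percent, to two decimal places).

11.96%

Total capital V = 416 + 67.7 + 193 = 676.7.
Equity: weight = 416/676.7 = 0.6147; cost = 16.7%.
Preferred: weight = 67.7/676.7 = 0.1000; cost = 4.6%.
Senior notes: weight = 193/676.7 = 0.2852; after-tax cost = 5.42% × (1 − 20%) = 4.3360%.
WACC = 0.6147 × 16.7000% + 0.1000 × 4.6000% + 0.2852 × 4.3360% = 11.9632%.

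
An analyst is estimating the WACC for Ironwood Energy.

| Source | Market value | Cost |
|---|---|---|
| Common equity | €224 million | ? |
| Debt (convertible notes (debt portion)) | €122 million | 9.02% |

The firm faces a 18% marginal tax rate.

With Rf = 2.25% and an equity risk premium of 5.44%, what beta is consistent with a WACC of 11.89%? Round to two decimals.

2.22

Total capital V = 224 + 122 = 346.
Equity weight = 224/346 = 0.6474.
Convertible notes (debt portion) weight = 122/346 = 0.3526.
Debt contribution = 0.3526 × 9.02% × (1 − 18%) = 2.6080%.
Required equity contribution = 11.89% − 2.6080% = 9.2820%  ⇒  Re = 14.3374%.
CAPM: 14.3374% = 2.25% + β × 5.44%  ⇒  β = 2.2219.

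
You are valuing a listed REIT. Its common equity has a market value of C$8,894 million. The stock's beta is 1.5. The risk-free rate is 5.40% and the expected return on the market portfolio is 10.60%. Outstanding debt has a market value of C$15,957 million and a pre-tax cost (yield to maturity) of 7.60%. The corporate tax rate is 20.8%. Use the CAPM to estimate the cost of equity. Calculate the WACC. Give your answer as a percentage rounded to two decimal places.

8.59%

Market risk premium = 10.6% − 5.4% = 5.2%.
Cost of equity via CAPM: Re = 5.4% + 1.5 × 5.2% = 13.2000%.
Total capital V = 8894 + 15957 = 24851.
Equity: weight = 8894/24851 = 0.3579; cost = 13.2%.
Debt: weight = 15957/24851 = 0.6421; after-tax cost = 7.6% × (1 − 20.8%) = 6.0192%.
WACC = 0.3579 × 13.2000% + 0.6421 × 6.0192% = 8.5892%.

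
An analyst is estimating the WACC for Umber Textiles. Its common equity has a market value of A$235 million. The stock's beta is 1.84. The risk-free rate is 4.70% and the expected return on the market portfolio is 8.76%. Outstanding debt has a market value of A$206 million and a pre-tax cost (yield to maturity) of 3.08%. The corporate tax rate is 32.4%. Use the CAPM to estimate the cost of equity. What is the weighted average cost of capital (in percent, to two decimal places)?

Market risk premium = 8.76% − 4.7% = 4.06%.
Cost of equity via CAPM: Re = 4.7% + 1.84 × 4.06% = 12.1704%.
Total capital V = 235 + 206 = 441.
Equity: weight = 235/441 = 0.5329; cost = 12.1704%.
Debt: weight = 206/441 = 0.4671; after-tax cost = 3.08% × (1 − 32.4%) = 2.0821%.
WACC = 0.5329 × 12.1704% + 0.4671 × 2.0821% = 7.4579%.

7.46%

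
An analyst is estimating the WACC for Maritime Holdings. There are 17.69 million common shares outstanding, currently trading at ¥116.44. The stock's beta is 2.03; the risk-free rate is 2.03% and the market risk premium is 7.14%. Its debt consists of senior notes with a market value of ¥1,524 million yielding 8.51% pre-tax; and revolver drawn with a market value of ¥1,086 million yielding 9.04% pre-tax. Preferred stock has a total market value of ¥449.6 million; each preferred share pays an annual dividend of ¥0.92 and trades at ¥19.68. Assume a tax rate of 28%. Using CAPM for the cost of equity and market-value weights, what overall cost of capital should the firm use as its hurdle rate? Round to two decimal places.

Cost of equity via CAPM: Re = 2.03% + 2.03 × 7.14% = 16.5242%.
Cost of preferred: Rp = 0.92 / 19.68 = 4.6748%.
Market value of equity E = 116.44 × 17.69m = 2059.8236m.
Total capital V = 2059.8236 + 449.6 + 1524 + 1086 = 5119.4236.
Equity: weight = 2059.8236/5119.4236 = 0.4024; cost = 16.5242%.
Preferred: weight = 449.6/5119.4236 = 0.0878; cost = 4.6748%.
Senior notes: weight = 1524/5119.4236 = 0.2977; after-tax cost = 8.51% × (1 − 28%) = 6.1272%.
Revolver drawn: weight = 1086/5119.4236 = 0.2121; after-tax cost = 9.04% × (1 − 28%) = 6.5088%.
WACC = 0.4024 × 16.5242% + 0.0878 × 4.6748% + 0.2977 × 6.1272% + 0.2121 × 6.5088% = 10.2639%.

10.26%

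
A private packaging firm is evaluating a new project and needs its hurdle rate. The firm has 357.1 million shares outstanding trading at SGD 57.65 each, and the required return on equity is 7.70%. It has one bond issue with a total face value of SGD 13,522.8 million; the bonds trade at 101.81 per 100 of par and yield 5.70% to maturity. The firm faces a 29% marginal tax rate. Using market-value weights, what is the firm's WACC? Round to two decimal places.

6.24%

Market value of equity E = 57.65 × 357.1m = 20586.815m. Market value of debt D = 13522.8m × 101.81/100 = 13767.56268m.
Total capital V = 20586.815 + 13767.56268 = 34354.37768.
Equity: weight = 20586.815/34354.37768 = 0.5992; cost = 7.7%.
Bonds outstanding: weight = 13767.56268/34354.37768 = 0.4008; after-tax cost = 5.7% × (1 − 29%) = 4.0470%.
WACC = 0.5992 × 7.7000% + 0.4008 × 4.0470% = 6.2361%.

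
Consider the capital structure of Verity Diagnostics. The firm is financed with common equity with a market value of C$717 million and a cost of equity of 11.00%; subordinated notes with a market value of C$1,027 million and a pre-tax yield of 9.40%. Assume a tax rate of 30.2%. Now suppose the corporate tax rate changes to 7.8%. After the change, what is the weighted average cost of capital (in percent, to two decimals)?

9.63%

After the change:
Total capital V = 717 + 1027 = 1744.
Equity: weight = 717/1744 = 0.4111; cost = 11%.
Subordinated notes: weight = 1027/1744 = 0.5889; after-tax cost = 9.4% × (1 − 7.8%) = 8.6668%.
WACC = 0.4111 × 11.0000% + 0.5889 × 8.6668% = 9.6260%.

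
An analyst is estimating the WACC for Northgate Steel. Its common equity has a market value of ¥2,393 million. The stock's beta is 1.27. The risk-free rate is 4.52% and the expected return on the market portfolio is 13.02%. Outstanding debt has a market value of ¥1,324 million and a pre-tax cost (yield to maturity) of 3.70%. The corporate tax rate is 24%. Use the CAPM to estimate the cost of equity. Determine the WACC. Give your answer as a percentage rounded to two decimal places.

Market risk premium = 13.02% − 4.52% = 8.5%.
Cost of equity via CAPM: Re = 4.52% + 1.27 × 8.5% = 15.3150%.
Total capital V = 2393 + 1324 = 3717.
Equity: weight = 2393/3717 = 0.6438; cost = 15.315%.
Debt: weight = 1324/3717 = 0.3562; after-tax cost = 3.7% × (1 − 24%) = 2.8120%.
WACC = 0.6438 × 15.3150% + 0.3562 × 2.8120% = 10.8614%.

10.86%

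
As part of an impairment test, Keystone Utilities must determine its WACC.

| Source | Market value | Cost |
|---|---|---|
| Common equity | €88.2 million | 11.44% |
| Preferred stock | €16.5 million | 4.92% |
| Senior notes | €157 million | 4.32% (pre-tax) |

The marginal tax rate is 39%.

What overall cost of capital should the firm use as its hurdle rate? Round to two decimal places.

5.75%

Total capital V = 88.2 + 16.5 + 157 = 261.7.
Equity: weight = 88.2/261.7 = 0.3370; cost = 11.44%.
Preferred: weight = 16.5/261.7 = 0.0630; cost = 4.92%.
Senior notes: weight = 157/261.7 = 0.5999; after-tax cost = 4.32% × (1 − 39%) = 2.6352%.
WACC = 0.3370 × 11.4400% + 0.0630 × 4.9200% + 0.5999 × 2.6352% = 5.7467%.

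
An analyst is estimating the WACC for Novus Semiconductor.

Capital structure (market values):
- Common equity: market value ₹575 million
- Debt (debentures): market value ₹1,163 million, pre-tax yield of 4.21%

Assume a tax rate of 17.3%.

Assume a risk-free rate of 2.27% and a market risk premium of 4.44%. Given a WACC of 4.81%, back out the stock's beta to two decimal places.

Total capital V = 575 + 1163 = 1738.
Equity weight = 575/1738 = 0.3308.
Debentures weight = 1163/1738 = 0.6692.
Debt contribution = 0.6692 × 4.21% × (1 − 17.3%) = 2.3298%.
Required equity contribution = 4.81% − 2.3298% = 2.4802%  ⇒  Re = 7.4967%.
CAPM: 7.4967% = 2.27% + β × 4.44%  ⇒  β = 1.1772.

1.18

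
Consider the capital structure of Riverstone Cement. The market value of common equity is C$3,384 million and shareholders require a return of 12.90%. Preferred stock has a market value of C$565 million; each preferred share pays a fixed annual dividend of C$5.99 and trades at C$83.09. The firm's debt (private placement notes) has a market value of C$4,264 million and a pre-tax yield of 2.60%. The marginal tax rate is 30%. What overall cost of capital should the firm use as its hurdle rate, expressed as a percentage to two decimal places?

6.76%

Cost of preferred: Rp = 5.99 / 83.09 = 7.2091%.
Total capital V = 3384 + 565 + 4264 = 8213.
Equity: weight = 3384/8213 = 0.4120; cost = 12.9%.
Preferred: weight = 565/8213 = 0.0688; cost = 7.2091%.
Private placement notes: weight = 4264/8213 = 0.5192; after-tax cost = 2.6% × (1 − 30%) = 1.8200%.
WACC = 0.4120 × 12.9000% + 0.0688 × 7.2091% + 0.5192 × 1.8200% = 6.7560%.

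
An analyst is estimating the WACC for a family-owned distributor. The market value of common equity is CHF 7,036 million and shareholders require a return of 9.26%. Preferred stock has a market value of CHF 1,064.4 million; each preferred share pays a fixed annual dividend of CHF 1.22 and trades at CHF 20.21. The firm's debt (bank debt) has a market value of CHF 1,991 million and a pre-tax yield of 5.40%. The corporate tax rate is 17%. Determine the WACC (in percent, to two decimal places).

7.98%

Cost of preferred: Rp = 1.22 / 20.21 = 6.0366%.
Total capital V = 7036 + 1064.4 + 1991 = 10091.4.
Equity: weight = 7036/10091.4 = 0.6972; cost = 9.26%.
Preferred: weight = 1064.4/10091.4 = 0.1055; cost = 6.0366%.
Bank debt: weight = 1991/10091.4 = 0.1973; after-tax cost = 5.4% × (1 − 17%) = 4.4820%.
WACC = 0.6972 × 9.2600% + 0.1055 × 6.0366% + 0.1973 × 4.4820% = 7.9773%.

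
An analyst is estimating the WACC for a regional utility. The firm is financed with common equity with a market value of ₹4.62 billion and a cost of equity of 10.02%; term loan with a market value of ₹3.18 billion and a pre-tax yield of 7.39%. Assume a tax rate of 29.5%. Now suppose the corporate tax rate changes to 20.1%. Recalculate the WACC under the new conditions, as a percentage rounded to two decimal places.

8.34%

After the change:
Total capital V = 4.62 + 3.18 = 7.8.
Equity: weight = 4.62/7.8 = 0.5923; cost = 10.02%.
Term loan: weight = 3.18/7.8 = 0.4077; after-tax cost = 7.39% × (1 − 20.1%) = 5.9046%.
WACC = 0.5923 × 10.0200% + 0.4077 × 5.9046% = 8.3422%.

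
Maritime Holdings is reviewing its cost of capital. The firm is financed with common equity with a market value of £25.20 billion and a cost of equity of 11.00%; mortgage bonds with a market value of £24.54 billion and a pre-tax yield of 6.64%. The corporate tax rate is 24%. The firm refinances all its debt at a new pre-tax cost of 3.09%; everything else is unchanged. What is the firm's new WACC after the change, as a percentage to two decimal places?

6.73%

After the change:
Total capital V = 25.2 + 24.54 = 49.74.
Equity: weight = 25.2/49.74 = 0.5066; cost = 11%.
Mortgage bonds: weight = 24.54/49.74 = 0.4934; after-tax cost = 3.09% × (1 − 24%) = 2.3484%.
WACC = 0.5066 × 11.0000% + 0.4934 × 2.3484% = 6.7316%.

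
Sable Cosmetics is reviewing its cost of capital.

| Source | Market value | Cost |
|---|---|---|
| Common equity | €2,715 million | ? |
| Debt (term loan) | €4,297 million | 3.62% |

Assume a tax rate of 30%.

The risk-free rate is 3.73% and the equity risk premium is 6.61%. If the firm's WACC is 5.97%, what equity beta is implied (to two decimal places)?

1.16

Total capital V = 2715 + 4297 = 7012.
Equity weight = 2715/7012 = 0.3872.
Term loan weight = 4297/7012 = 0.6128.
Debt contribution = 0.6128 × 3.62% × (1 − 30%) = 1.5529%.
Required equity contribution = 5.97% − 1.5529% = 4.4171%  ⇒  Re = 11.4081%.
CAPM: 11.4081% = 3.73% + β × 6.61%  ⇒  β = 1.1616.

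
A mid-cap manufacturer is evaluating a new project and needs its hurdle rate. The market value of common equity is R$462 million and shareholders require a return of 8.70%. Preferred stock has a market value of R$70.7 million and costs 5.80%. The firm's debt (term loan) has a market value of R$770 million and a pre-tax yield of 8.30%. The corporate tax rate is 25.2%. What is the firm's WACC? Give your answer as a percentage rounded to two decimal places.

Total capital V = 462 + 70.7 + 770 = 1302.7.
Equity: weight = 462/1302.7 = 0.3546; cost = 8.7%.
Preferred: weight = 70.7/1302.7 = 0.0543; cost = 5.8%.
Term loan: weight = 770/1302.7 = 0.5911; after-tax cost = 8.3% × (1 − 25.2%) = 6.2084%.
WACC = 0.3546 × 8.7000% + 0.0543 × 5.8000% + 0.5911 × 6.2084% = 7.0699%.

7.07%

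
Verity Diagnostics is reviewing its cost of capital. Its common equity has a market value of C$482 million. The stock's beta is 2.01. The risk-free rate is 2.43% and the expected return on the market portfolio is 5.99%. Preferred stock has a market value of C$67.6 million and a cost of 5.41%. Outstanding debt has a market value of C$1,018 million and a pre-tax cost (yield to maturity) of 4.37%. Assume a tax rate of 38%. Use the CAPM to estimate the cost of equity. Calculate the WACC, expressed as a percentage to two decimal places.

Market risk premium = 5.99% − 2.43% = 3.56%.
Cost of equity via CAPM: Re = 2.43% + 2.01 × 3.56% = 9.5856%.
Total capital V = 482 + 67.6 + 1018 = 1567.6.
Equity: weight = 482/1567.6 = 0.3075; cost = 9.5856%.
Preferred: weight = 67.6/1567.6 = 0.0431; cost = 5.41%.
Debt: weight = 1018/1567.6 = 0.6494; after-tax cost = 4.37% × (1 − 38%) = 2.7094%.
WACC = 0.3075 × 9.5856% + 0.0431 × 5.4100% + 0.6494 × 2.7094% = 4.9401%.

4.94%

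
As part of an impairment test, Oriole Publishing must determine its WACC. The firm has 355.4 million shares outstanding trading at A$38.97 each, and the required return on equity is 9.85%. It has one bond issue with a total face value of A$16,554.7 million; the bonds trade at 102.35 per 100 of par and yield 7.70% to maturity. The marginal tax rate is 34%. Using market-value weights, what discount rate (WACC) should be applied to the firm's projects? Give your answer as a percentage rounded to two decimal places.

7.23%

Market value of equity E = 38.97 × 355.4m = 13849.938m. Market value of debt D = 16554.7m × 102.35/100 = 16943.73545m.
Total capital V = 13849.938 + 16943.73545 = 30793.67345.
Equity: weight = 13849.938/30793.67345 = 0.4498; cost = 9.85%.
Bonds outstanding: weight = 16943.73545/30793.67345 = 0.5502; after-tax cost = 7.7% × (1 − 34%) = 5.0820%.
WACC = 0.4498 × 9.8500% + 0.5502 × 5.0820% = 7.2265%.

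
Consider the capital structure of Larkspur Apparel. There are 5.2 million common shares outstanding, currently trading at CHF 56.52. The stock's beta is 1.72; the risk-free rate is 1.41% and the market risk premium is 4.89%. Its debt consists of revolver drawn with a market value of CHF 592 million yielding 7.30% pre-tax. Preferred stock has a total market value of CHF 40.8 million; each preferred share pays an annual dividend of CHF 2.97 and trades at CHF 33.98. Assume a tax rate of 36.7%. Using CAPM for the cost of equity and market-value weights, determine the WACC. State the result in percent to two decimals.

Cost of equity via CAPM: Re = 1.41% + 1.72 × 4.89% = 9.8208%.
Cost of preferred: Rp = 2.97 / 33.98 = 8.7404%.
Market value of equity E = 56.52 × 5.2m = 293.904m.
Total capital V = 293.904 + 40.8 + 592 = 926.704.
Equity: weight = 293.904/926.704 = 0.3171; cost = 9.8208%.
Preferred: weight = 40.8/926.704 = 0.0440; cost = 8.7404%.
Revolver drawn: weight = 592/926.704 = 0.6388; after-tax cost = 7.3% × (1 − 36.7%) = 4.6209%.
WACC = 0.3171 × 9.8208% + 0.0440 × 8.7404% + 0.6388 × 4.6209% = 6.4514%.

6.45%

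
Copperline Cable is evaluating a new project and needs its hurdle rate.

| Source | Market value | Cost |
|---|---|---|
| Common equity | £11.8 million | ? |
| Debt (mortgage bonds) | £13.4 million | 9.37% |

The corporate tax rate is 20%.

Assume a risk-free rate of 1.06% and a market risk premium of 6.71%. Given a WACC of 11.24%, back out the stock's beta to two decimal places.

2.15

Total capital V = 11.8 + 13.4 = 25.2.
Equity weight = 11.8/25.2 = 0.4683.
Mortgage bonds weight = 13.4/25.2 = 0.5317.
Debt contribution = 0.5317 × 9.37% × (1 − 20%) = 3.9860%.
Required equity contribution = 11.24% − 3.9860% = 7.2540%  ⇒  Re = 15.4917%.
CAPM: 15.4917% = 1.06% + β × 6.71%  ⇒  β = 2.1508.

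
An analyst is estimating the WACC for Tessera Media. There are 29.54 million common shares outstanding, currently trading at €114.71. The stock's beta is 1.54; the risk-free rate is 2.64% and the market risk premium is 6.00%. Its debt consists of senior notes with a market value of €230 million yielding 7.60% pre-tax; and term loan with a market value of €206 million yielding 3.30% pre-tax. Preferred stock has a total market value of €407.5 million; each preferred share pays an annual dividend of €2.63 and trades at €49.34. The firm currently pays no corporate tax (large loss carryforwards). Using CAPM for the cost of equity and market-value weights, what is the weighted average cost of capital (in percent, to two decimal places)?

Cost of equity via CAPM: Re = 2.64% + 1.54 × 6.0% = 11.8800%.
Cost of preferred: Rp = 2.63 / 49.34 = 5.3304%.
Market value of equity E = 114.71 × 29.54m = 3388.5334m.
Total capital V = 3388.5334 + 407.5 + 230 + 206 = 4232.0334.
Equity: weight = 3388.5334/4232.0334 = 0.8007; cost = 11.88%.
Preferred: weight = 407.5/4232.0334 = 0.0963; cost = 5.3304%.
Senior notes: weight = 230/4232.0334 = 0.0543; after-tax cost = 7.6% × (1 − 0%) = 7.6000%.
Term loan: weight = 206/4232.0334 = 0.0487; after-tax cost = 3.3% × (1 − 0%) = 3.3000%.
WACC = 0.8007 × 11.8800% + 0.0963 × 5.3304% + 0.0543 × 7.6000% + 0.0487 × 3.3000% = 10.5991%.

10.60%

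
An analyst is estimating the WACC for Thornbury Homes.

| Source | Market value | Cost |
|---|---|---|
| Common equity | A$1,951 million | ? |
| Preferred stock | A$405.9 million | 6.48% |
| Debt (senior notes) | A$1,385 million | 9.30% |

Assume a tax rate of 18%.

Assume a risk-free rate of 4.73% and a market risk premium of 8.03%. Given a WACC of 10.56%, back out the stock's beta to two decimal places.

1.09

Total capital V = 1951 + 405.9 + 1385 = 3741.9.
Equity weight = 1951/3741.9 = 0.5214.
Preferred weight = 405.9/3741.9 = 0.1085.
Senior notes weight = 1385/3741.9 = 0.3701.
Debt contribution = 0.3701 × 9.3% × (1 − 18%) = 2.8226%.
Preferred contribution = 0.1085 × 6.48% = 0.7029%.
Required equity contribution = 10.56% − 3.5255% = 7.0345%  ⇒  Re = 13.4917%.
CAPM: 13.4917% = 4.73% + β × 8.03%  ⇒  β = 1.0911.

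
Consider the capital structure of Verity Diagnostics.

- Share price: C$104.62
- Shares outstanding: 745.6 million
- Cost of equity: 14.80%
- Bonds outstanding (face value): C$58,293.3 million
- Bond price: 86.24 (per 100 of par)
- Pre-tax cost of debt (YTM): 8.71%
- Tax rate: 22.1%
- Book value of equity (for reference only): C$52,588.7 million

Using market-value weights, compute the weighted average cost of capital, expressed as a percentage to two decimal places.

11.66%

Market value of equity E = 104.62 × 745.6m = 78004.672m. Market value of debt D = 58293.3m × 86.24/100 = 50272.14192m.
Total capital V = 78004.672 + 50272.14192 = 128276.81392.
Equity: weight = 78004.672/128276.81392 = 0.6081; cost = 14.8%.
Bonds outstanding: weight = 50272.14192/128276.81392 = 0.3919; after-tax cost = 8.71% × (1 − 22.1%) = 6.7851%.
WACC = 0.6081 × 14.8000% + 0.3919 × 6.7851% = 11.6589%.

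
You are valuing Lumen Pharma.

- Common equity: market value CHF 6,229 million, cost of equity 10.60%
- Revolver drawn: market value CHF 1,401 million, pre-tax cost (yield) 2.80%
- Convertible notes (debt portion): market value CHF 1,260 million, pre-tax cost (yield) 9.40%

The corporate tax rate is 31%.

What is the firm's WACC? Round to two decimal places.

Total capital V = 6229 + 1401 + 1260 = 8890.
Equity: weight = 6229/8890 = 0.7007; cost = 10.6%.
Revolver drawn: weight = 1401/8890 = 0.1576; after-tax cost = 2.8% × (1 − 31%) = 1.9320%.
Convertible notes (debt portion): weight = 1260/8890 = 0.1417; after-tax cost = 9.4% × (1 − 31%) = 6.4860%.
WACC = 0.7007 × 10.6000% + 0.1576 × 1.9320% + 0.1417 × 6.4860% = 8.6509%.

8.65%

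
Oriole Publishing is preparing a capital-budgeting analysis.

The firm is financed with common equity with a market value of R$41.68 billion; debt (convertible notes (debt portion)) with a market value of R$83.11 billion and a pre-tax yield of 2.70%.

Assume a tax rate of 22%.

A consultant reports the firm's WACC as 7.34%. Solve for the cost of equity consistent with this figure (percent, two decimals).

17.78%

Total capital V = 41.68 + 83.11 = 124.79.
Equity weight = 41.68/124.79 = 0.3340.
Convertible notes (debt portion) weight = 83.11/124.79 = 0.6660.
Debt contribution = 0.6660 × 2.7% × (1 − 22%) = 1.4026%.
Required equity contribution = 7.34% − 1.4026% = 5.9374%.
Re = 5.9374% / 0.3340 = 17.7766%.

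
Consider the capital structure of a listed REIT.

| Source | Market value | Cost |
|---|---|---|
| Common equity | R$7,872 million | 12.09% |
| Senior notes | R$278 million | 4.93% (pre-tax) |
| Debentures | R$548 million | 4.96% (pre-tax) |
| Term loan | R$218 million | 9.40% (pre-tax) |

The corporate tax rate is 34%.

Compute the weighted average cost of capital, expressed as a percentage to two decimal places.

Total capital V = 7872 + 278 + 548 + 218 = 8916.
Equity: weight = 7872/8916 = 0.8829; cost = 12.09%.
Senior notes: weight = 278/8916 = 0.0312; after-tax cost = 4.93% × (1 − 34%) = 3.2538%.
Debentures: weight = 548/8916 = 0.0615; after-tax cost = 4.96% × (1 − 34%) = 3.2736%.
Term loan: weight = 218/8916 = 0.0245; after-tax cost = 9.4% × (1 − 34%) = 6.2040%.
WACC = 0.8829 × 12.0900% + 0.0312 × 3.2538% + 0.0615 × 3.2736% + 0.0245 × 6.2040% = 11.1287%.

11.13%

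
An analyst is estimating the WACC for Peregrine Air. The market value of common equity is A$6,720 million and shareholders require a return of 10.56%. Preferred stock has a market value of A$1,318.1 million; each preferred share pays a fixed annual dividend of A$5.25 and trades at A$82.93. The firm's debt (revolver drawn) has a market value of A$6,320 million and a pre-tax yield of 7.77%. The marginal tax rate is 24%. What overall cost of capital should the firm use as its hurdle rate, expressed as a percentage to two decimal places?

Cost of preferred: Rp = 5.25 / 82.93 = 6.3306%.
Total capital V = 6720 + 1318.1 + 6320 = 14358.1.
Equity: weight = 6720/14358.1 = 0.4680; cost = 10.56%.
Preferred: weight = 1318.1/14358.1 = 0.0918; cost = 6.3306%.
Revolver drawn: weight = 6320/14358.1 = 0.4402; after-tax cost = 7.77% × (1 − 24%) = 5.9052%.
WACC = 0.4680 × 10.5600% + 0.0918 × 6.3306% + 0.4402 × 5.9052% = 8.1228%.

8.12%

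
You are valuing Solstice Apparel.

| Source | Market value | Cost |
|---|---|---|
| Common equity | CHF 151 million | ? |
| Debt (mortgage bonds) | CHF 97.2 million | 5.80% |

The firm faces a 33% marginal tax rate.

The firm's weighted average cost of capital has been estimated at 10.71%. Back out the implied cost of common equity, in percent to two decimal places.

15.10%

Total capital V = 151 + 97.2 = 248.2.
Equity weight = 151/248.2 = 0.6084.
Mortgage bonds weight = 97.2/248.2 = 0.3916.
Debt contribution = 0.3916 × 5.8% × (1 − 33%) = 1.5218%.
Required equity contribution = 10.71% − 1.5218% = 9.1882%.
Re = 9.1882% / 0.6084 = 15.1027%.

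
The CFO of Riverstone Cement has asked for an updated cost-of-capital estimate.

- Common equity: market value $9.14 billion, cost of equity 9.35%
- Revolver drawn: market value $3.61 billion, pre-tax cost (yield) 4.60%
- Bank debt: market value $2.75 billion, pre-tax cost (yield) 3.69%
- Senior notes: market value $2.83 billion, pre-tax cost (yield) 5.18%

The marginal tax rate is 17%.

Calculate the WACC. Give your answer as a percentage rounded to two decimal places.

Total capital V = 9.14 + 3.61 + 2.75 + 2.83 = 18.33.
Equity: weight = 9.14/18.33 = 0.4986; cost = 9.35%.
Revolver drawn: weight = 3.61/18.33 = 0.1969; after-tax cost = 4.6% × (1 − 17%) = 3.8180%.
Bank debt: weight = 2.75/18.33 = 0.1500; after-tax cost = 3.69% × (1 − 17%) = 3.0627%.
Senior notes: weight = 2.83/18.33 = 0.1544; after-tax cost = 5.18% × (1 − 17%) = 4.2994%.
WACC = 0.4986 × 9.3500% + 0.1969 × 3.8180% + 0.1500 × 3.0627% + 0.1544 × 4.2994% = 6.5375%.

6.54%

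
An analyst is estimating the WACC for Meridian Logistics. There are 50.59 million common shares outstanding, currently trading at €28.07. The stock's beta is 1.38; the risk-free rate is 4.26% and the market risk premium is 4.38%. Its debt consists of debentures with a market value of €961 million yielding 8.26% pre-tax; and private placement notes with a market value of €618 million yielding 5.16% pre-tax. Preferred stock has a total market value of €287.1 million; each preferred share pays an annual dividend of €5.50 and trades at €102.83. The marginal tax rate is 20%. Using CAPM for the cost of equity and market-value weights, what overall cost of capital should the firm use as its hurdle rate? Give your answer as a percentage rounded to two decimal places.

Cost of equity via CAPM: Re = 4.26% + 1.38 × 4.38% = 10.3044%.
Cost of preferred: Rp = 5.5 / 102.83 = 5.3486%.
Market value of equity E = 28.07 × 50.59m = 1420.0613m.
Total capital V = 1420.0613 + 287.1 + 961 + 618 = 3286.1613.
Equity: weight = 1420.0613/3286.1613 = 0.4321; cost = 10.3044%.
Preferred: weight = 287.1/3286.1613 = 0.0874; cost = 5.3486%.
Debentures: weight = 961/3286.1613 = 0.2924; after-tax cost = 8.26% × (1 − 20%) = 6.6080%.
Private placement notes: weight = 618/3286.1613 = 0.1881; after-tax cost = 5.16% × (1 − 20%) = 4.1280%.
WACC = 0.4321 × 10.3044% + 0.0874 × 5.3486% + 0.2924 × 6.6080% + 0.1881 × 4.1280% = 7.6289%.

7.63%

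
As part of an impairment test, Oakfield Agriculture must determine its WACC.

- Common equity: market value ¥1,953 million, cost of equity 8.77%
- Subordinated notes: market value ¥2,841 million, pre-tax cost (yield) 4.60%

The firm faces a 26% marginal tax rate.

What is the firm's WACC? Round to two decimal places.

5.59%

Total capital V = 1953 + 2841 = 4794.
Equity: weight = 1953/4794 = 0.4074; cost = 8.77%.
Subordinated notes: weight = 2841/4794 = 0.5926; after-tax cost = 4.6% × (1 − 26%) = 3.4040%.
WACC = 0.4074 × 8.7700% + 0.5926 × 3.4040% = 5.5900%.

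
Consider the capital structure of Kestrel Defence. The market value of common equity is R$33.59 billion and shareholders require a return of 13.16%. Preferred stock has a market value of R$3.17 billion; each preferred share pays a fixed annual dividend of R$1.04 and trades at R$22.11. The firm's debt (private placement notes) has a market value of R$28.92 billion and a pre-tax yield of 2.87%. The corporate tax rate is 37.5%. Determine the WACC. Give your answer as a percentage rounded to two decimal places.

7.75%

Cost of preferred: Rp = 1.04 / 22.11 = 4.7038%.
Total capital V = 33.59 + 3.17 + 28.92 = 65.68.
Equity: weight = 33.59/65.68 = 0.5114; cost = 13.16%.
Preferred: weight = 3.17/65.68 = 0.0483; cost = 4.7038%.
Private placement notes: weight = 28.92/65.68 = 0.4403; after-tax cost = 2.87% × (1 − 37.5%) = 1.7938%.
WACC = 0.5114 × 13.1600% + 0.0483 × 4.7038% + 0.4403 × 1.7938% = 7.7471%.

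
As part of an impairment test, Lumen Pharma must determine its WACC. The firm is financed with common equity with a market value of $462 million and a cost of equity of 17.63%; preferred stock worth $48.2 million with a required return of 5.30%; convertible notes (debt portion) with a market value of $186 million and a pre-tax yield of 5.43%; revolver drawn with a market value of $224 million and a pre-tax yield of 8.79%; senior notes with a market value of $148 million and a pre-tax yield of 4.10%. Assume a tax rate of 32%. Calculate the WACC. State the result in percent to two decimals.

10.15%

Total capital V = 462 + 48.2 + 186 + 224 + 148 = 1068.2.
Equity: weight = 462/1068.2 = 0.4325; cost = 17.63%.
Preferred: weight = 48.2/1068.2 = 0.0451; cost = 5.3%.
Convertible notes (debt portion): weight = 186/1068.2 = 0.1741; after-tax cost = 5.43% × (1 − 32%) = 3.6924%.
Revolver drawn: weight = 224/1068.2 = 0.2097; after-tax cost = 8.79% × (1 − 32%) = 5.9772%.
Senior notes: weight = 148/1068.2 = 0.1386; after-tax cost = 4.1% × (1 − 32%) = 2.7880%.
WACC = 0.4325 × 17.6300% + 0.0451 × 5.3000% + 0.1741 × 3.6924% + 0.2097 × 5.9772% + 0.1386 × 2.7880% = 10.1468%.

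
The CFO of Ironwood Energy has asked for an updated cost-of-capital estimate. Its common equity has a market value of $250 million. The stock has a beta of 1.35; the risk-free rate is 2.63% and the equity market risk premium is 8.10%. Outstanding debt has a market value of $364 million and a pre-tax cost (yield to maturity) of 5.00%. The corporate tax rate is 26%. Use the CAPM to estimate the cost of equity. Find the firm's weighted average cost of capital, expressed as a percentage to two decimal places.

Cost of equity via CAPM: Re = 2.63% + 1.35 × 8.1% = 13.5650%.
Total capital V = 250 + 364 = 614.
Equity: weight = 250/614 = 0.4072; cost = 13.565%.
Debt: weight = 364/614 = 0.5928; after-tax cost = 5% × (1 − 26%) = 3.7000%.
WACC = 0.4072 × 13.5650% + 0.5928 × 3.7000% = 7.7167%.

7.72%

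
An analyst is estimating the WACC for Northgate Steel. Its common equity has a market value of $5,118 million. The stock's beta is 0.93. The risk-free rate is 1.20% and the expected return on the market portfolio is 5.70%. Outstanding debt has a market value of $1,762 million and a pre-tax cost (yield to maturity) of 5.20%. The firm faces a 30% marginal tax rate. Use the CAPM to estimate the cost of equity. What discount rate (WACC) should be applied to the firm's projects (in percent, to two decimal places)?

4.94%

Market risk premium = 5.7% − 1.2% = 4.5%.
Cost of equity via CAPM: Re = 1.2% + 0.93 × 4.5% = 5.3850%.
Total capital V = 5118 + 1762 = 6880.
Equity: weight = 5118/6880 = 0.7439; cost = 5.385%.
Debt: weight = 1762/6880 = 0.2561; after-tax cost = 5.2% × (1 − 30%) = 3.6400%.
WACC = 0.7439 × 5.3850% + 0.2561 × 3.6400% = 4.9381%.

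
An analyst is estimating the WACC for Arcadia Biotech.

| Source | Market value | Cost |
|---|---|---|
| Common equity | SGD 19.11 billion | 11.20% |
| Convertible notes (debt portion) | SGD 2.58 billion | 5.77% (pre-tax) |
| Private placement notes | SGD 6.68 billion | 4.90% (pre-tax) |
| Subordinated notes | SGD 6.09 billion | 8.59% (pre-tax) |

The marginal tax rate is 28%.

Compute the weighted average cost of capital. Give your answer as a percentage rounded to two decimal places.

8.30%

Total capital V = 19.11 + 2.58 + 6.68 + 6.09 = 34.46.
Equity: weight = 19.11/34.46 = 0.5546; cost = 11.2%.
Convertible notes (debt portion): weight = 2.58/34.46 = 0.0749; after-tax cost = 5.77% × (1 − 28%) = 4.1544%.
Private placement notes: weight = 6.68/34.46 = 0.1938; after-tax cost = 4.9% × (1 − 28%) = 3.5280%.
Subordinated notes: weight = 6.09/34.46 = 0.1767; after-tax cost = 8.59% × (1 − 28%) = 6.1848%.
WACC = 0.5546 × 11.2000% + 0.0749 × 4.1544% + 0.1938 × 3.5280% + 0.1767 × 6.1848% = 8.2990%.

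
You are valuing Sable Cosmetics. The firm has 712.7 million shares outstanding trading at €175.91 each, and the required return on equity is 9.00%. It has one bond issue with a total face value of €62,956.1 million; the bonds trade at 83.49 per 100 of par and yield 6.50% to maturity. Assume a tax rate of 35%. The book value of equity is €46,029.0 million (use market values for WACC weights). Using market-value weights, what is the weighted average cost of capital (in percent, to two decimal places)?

7.59%

Market value of equity E = 175.91 × 712.7m = 125371.057m. Market value of debt D = 62956.1m × 83.49/100 = 52562.04789m.
Total capital V = 125371.057 + 52562.04789 = 177933.10489.
Equity: weight = 125371.057/177933.10489 = 0.7046; cost = 9%.
Bonds outstanding: weight = 52562.04789/177933.10489 = 0.2954; after-tax cost = 6.5% × (1 − 35%) = 4.2250%.
WACC = 0.7046 × 9.0000% + 0.2954 × 4.2250% = 7.5894%.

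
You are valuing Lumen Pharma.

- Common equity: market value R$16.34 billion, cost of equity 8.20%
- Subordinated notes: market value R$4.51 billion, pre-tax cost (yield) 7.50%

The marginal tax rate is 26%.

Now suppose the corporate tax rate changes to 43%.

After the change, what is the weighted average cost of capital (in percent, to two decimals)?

7.35%

After the change:
Total capital V = 16.34 + 4.51 = 20.85.
Equity: weight = 16.34/20.85 = 0.7837; cost = 8.2%.
Subordinated notes: weight = 4.51/20.85 = 0.2163; after-tax cost = 7.5% × (1 − 43%) = 4.2750%.
WACC = 0.7837 × 8.2000% + 0.2163 × 4.2750% = 7.3510%.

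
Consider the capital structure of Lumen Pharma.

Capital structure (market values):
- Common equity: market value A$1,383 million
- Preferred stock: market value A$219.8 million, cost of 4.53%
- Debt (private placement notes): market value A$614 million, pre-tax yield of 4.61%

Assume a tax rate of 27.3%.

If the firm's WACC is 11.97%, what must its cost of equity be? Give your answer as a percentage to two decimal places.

Total capital V = 1383 + 219.8 + 614 = 2216.8.
Equity weight = 1383/2216.8 = 0.6239.
Preferred weight = 219.8/2216.8 = 0.0992.
Private placement notes weight = 614/2216.8 = 0.2770.
Debt contribution = 0.2770 × 4.61% × (1 − 27.3%) = 0.9283%.
Preferred contribution = 0.0992 × 4.53% = 0.4492%.
Required equity contribution = 11.97% − 1.3774% = 10.5926%.
Re = 10.5926% / 0.6239 = 16.9787%.

16.98%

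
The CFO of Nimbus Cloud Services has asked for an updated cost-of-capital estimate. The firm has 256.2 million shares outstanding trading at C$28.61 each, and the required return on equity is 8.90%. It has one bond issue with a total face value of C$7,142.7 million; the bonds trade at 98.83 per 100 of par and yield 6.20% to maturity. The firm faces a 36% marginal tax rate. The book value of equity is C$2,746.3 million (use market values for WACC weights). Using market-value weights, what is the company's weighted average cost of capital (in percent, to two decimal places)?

6.48%

Market value of equity E = 28.61 × 256.2m = 7329.882m. Market value of debt D = 7142.7m × 98.83/100 = 7059.13041m.
Total capital V = 7329.882 + 7059.13041 = 14389.01241.
Equity: weight = 7329.882/14389.01241 = 0.5094; cost = 8.9%.
Bonds outstanding: weight = 7059.13041/14389.01241 = 0.4906; after-tax cost = 6.2% × (1 − 36%) = 3.9680%.
WACC = 0.5094 × 8.9000% + 0.4906 × 3.9680% = 6.4804%.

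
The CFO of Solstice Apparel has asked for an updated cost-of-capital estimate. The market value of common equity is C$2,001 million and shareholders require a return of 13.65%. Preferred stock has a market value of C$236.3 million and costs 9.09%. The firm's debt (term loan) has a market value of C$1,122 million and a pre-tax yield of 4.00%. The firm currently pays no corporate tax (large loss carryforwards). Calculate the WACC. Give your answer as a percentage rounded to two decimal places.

Total capital V = 2001 + 236.3 + 1122 = 3359.3.
Equity: weight = 2001/3359.3 = 0.5957; cost = 13.65%.
Preferred: weight = 236.3/3359.3 = 0.0703; cost = 9.09%.
Term loan: weight = 1122/3359.3 = 0.3340; after-tax cost = 4% × (1 − 0%) = 4.0000%.
WACC = 0.5957 × 13.6500% + 0.0703 × 9.0900% + 0.3340 × 4.0000% = 10.1062%.

10.11%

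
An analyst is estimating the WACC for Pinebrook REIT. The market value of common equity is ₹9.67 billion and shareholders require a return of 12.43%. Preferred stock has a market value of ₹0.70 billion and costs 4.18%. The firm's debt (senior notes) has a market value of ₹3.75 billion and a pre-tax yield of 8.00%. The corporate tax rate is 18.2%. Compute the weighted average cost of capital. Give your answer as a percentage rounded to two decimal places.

Total capital V = 9.67 + 0.7 + 3.75 = 14.12.
Equity: weight = 9.67/14.12 = 0.6848; cost = 12.43%.
Preferred: weight = 0.7/14.12 = 0.0496; cost = 4.18%.
Senior notes: weight = 3.75/14.12 = 0.2656; after-tax cost = 8% × (1 − 18.2%) = 6.5440%.
WACC = 0.6848 × 12.4300% + 0.0496 × 4.1800% + 0.2656 × 6.5440% = 10.4578%.

10.46%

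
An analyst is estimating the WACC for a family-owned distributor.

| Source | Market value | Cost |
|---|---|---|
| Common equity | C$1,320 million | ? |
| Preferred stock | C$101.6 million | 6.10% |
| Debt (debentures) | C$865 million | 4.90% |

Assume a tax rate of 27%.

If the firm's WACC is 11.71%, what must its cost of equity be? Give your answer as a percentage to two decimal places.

17.47%

Total capital V = 1320 + 101.6 + 865 = 2286.6.
Equity weight = 1320/2286.6 = 0.5773.
Preferred weight = 101.6/2286.6 = 0.0444.
Debentures weight = 865/2286.6 = 0.3783.
Debt contribution = 0.3783 × 4.9% × (1 − 27%) = 1.3531%.
Preferred contribution = 0.0444 × 6.1% = 0.2710%.
Required equity contribution = 11.71% − 1.6242% = 10.0858%.
Re = 10.0858% / 0.5773 = 17.4714%.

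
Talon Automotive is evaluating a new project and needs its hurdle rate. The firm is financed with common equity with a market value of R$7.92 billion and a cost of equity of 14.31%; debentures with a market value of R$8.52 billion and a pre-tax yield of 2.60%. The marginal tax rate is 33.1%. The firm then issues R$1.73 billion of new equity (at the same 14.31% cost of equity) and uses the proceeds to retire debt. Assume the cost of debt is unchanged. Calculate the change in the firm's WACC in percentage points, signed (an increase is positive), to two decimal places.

Current WACC:
Total capital V = 7.92 + 8.52 = 16.44.
Equity: weight = 7.92/16.44 = 0.4818; cost = 14.31%.
Debentures: weight = 8.52/16.44 = 0.5182; after-tax cost = 2.6% × (1 − 33.1%) = 1.7394%.
WACC = 0.4818 × 14.3100% + 0.5182 × 1.7394% = 7.7953%.
After the change:
Total capital V = 9.65 + 6.79 = 16.44.
Equity: weight = 9.65/16.44 = 0.5870; cost = 14.31%.
Debentures: weight = 6.79/16.44 = 0.4130; after-tax cost = 2.6% × (1 − 33.1%) = 1.7394%.
WACC = 0.5870 × 14.3100% + 0.4130 × 1.7394% = 9.1181%.
Change in WACC = 9.1181% − 7.7953% = 1.3228 pp.

+1.32 pp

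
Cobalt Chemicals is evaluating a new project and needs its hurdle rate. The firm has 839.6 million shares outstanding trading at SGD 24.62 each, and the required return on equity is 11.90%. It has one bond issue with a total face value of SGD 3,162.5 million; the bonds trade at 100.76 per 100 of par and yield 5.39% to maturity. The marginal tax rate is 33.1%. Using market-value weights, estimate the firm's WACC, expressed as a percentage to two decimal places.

Market value of equity E = 24.62 × 839.6m = 20670.952m. Market value of debt D = 3162.5m × 100.76/100 = 3186.535m.
Total capital V = 20670.952 + 3186.535 = 23857.487.
Equity: weight = 20670.952/23857.487 = 0.8664; cost = 11.9%.
Bonds outstanding: weight = 3186.535/23857.487 = 0.1336; after-tax cost = 5.39% × (1 − 33.1%) = 3.6059%.
WACC = 0.8664 × 11.9000% + 0.1336 × 3.6059% = 10.7922%.

10.79%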